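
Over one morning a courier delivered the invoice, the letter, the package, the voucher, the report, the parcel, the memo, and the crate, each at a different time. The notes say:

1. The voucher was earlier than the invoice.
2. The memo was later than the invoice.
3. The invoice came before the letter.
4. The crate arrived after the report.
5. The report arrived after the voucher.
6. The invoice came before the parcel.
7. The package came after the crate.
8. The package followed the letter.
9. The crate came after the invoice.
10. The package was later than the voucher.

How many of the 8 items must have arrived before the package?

Directly stated before the package: the crate, the letter, and the voucher.
The invoice reaches the package via the invoice → the letter → the package.
The report reaches the package via the report → the crate → the package.
That's the crate, the invoice, the letter, the report, and the voucher — 5 in all.

5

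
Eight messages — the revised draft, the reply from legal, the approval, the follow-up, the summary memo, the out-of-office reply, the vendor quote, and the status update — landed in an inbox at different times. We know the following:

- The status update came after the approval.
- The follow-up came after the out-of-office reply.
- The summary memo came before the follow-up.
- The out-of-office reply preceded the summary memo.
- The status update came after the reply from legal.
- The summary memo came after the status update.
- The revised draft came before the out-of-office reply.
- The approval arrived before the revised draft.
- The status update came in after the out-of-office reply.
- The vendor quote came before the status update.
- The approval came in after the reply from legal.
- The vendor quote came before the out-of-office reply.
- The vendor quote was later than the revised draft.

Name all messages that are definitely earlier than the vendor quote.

the approval, the reply from legal, the revised draft

Directly stated before the vendor quote: the revised draft.
The approval reaches the vendor quote via the approval → the revised draft → the vendor quote.
The reply from legal reaches the vendor quote via the reply from legal → the approval → the revised draft → the vendor quote.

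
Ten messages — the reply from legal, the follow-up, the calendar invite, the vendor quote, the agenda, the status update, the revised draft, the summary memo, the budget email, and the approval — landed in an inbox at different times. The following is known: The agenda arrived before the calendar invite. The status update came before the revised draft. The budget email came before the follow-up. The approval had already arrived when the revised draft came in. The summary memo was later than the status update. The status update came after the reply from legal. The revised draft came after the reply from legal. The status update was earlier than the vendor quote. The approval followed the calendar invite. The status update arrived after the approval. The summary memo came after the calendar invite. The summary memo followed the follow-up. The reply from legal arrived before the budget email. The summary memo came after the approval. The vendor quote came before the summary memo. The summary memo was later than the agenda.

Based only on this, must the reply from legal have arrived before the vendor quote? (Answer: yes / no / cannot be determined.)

Chain the constraints: the reply from legal → the status update → the vendor quote. Each link is directly stated, so the reply from legal comes before the vendor quote.

yes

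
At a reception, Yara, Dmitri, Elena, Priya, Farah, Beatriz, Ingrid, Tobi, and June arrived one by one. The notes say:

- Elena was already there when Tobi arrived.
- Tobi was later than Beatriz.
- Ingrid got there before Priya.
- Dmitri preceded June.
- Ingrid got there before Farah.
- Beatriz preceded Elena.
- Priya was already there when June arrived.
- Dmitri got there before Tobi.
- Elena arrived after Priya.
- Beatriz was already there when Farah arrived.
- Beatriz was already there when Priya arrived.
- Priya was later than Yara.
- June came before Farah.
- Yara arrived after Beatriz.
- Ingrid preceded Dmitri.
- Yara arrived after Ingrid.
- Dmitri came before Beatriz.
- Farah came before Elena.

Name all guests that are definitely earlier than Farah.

Directly stated before Farah: Beatriz, Ingrid, and June.
Dmitri reaches Farah via Dmitri → Beatriz → Farah.
Priya reaches Farah via Priya → June → Farah.
Yara reaches Farah via Yara → Priya → June → Farah.
No chain forces Elena (or any of the others) ahead of Farah.

Beatriz, Dmitri, Ingrid, June, Priya, Yara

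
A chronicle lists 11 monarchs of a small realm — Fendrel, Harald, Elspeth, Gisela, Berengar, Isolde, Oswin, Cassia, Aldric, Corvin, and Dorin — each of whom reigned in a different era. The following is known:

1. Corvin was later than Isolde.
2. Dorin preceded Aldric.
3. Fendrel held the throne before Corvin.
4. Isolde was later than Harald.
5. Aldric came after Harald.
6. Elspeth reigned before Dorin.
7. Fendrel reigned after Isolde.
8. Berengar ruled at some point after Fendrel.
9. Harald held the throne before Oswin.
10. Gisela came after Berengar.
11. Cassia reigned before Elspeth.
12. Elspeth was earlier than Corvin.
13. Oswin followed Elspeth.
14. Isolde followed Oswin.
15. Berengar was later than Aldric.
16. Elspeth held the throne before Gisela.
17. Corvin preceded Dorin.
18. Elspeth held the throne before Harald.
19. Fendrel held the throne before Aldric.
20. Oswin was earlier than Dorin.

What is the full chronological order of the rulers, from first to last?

The constraints fix every adjacent pair, so only one ordering works:
Cassia → Elspeth → Harald → Oswin → Isolde → Fendrel → Corvin → Dorin → Aldric → Berengar → Gisela.

Cassia, Elspeth, Harald, Oswin, Isolde, Fendrel, Corvin, Dorin, Aldric, Berengar, Gisela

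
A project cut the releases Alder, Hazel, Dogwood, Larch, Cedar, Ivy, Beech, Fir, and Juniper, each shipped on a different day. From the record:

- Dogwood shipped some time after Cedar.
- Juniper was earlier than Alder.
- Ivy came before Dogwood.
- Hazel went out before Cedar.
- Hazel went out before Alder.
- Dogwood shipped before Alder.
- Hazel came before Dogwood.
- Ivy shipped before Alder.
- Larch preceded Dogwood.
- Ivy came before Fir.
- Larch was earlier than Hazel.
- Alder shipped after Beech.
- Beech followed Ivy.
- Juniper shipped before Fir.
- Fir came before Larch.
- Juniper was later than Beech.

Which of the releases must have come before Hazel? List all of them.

Directly stated before Hazel: Larch.
Beech reaches Hazel via Beech → Juniper → Fir → Larch → Hazel.
Fir reaches Hazel via Fir → Larch → Hazel.
Ivy reaches Hazel via Ivy → Fir → Larch → Hazel.
Likewise Juniper reaches Hazel by chaining the stated constraints.

Beech, Fir, Ivy, Juniper, Larch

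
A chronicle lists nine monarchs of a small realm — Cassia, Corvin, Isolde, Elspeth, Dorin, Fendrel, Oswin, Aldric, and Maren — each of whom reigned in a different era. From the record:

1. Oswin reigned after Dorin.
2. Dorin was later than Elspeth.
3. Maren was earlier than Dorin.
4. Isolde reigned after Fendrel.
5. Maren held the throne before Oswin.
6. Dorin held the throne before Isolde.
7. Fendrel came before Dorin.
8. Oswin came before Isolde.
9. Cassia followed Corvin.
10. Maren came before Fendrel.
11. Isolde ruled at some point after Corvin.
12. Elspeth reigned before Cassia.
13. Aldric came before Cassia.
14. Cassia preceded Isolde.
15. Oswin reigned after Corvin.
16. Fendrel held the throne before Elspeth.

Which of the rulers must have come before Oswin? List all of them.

Directly stated before Oswin: Corvin, Dorin, and Maren.
Elspeth reaches Oswin via Elspeth → Dorin → Oswin.
Fendrel reaches Oswin via Fendrel → Dorin → Oswin.

Corvin, Dorin, Elspeth, Fendrel, Maren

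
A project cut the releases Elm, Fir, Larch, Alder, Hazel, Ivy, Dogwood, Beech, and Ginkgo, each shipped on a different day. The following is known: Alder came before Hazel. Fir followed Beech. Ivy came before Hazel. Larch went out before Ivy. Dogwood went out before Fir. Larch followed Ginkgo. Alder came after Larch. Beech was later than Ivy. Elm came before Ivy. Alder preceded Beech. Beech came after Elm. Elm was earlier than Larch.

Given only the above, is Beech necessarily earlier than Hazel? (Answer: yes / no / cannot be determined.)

cannot be determined

No chain of stated constraints runs from Beech to Hazel, and none runs from Hazel to Beech either.
So the relative order of Beech and Hazel is not fixed by the given facts.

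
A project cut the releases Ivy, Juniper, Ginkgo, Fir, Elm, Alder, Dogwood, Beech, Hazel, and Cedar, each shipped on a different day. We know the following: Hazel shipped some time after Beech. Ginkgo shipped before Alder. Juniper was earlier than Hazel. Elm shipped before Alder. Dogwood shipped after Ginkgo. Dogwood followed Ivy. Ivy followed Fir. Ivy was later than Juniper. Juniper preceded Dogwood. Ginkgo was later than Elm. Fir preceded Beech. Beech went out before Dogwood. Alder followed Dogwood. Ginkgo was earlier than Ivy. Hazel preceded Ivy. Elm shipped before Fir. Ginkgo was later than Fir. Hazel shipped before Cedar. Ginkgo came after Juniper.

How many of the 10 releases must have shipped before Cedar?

5

Directly stated before Cedar: Hazel.
Beech reaches Cedar via Beech → Hazel → Cedar.
Elm reaches Cedar via Elm → Fir → Beech → Hazel → Cedar.
Fir reaches Cedar via Fir → Beech → Hazel → Cedar.
Likewise Juniper reaches Cedar by chaining the stated constraints.
No chain forces Ginkgo (or any of the others) ahead of Cedar.
That's Beech, Elm, Fir, Hazel, and Juniper — 5 in all.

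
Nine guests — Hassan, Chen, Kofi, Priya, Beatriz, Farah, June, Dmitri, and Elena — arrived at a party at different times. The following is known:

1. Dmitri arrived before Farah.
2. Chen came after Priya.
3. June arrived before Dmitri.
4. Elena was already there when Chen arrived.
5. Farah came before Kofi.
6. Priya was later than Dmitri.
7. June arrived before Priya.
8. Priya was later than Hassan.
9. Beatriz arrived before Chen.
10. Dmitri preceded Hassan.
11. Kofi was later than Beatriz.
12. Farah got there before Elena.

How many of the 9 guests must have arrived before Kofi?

Directly stated before Kofi: Beatriz and Farah.
Dmitri reaches Kofi via Dmitri → Farah → Kofi.
June reaches Kofi via June → Dmitri → Farah → Kofi.
No chain forces Hassan (or any of the others) ahead of Kofi.
That's Beatriz, Dmitri, Farah, and June — 4 in all.

4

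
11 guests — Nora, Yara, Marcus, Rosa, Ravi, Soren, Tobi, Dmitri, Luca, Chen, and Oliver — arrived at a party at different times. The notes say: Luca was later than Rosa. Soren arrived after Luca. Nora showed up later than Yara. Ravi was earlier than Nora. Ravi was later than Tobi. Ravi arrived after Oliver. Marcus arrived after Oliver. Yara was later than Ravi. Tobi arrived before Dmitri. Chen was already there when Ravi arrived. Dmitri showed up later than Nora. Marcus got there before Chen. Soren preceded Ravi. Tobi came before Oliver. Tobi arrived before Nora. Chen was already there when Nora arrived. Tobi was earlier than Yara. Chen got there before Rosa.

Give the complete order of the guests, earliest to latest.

Tobi, Oliver, Marcus, Chen, Rosa, Luca, Soren, Ravi, Yara, Nora, Dmitri

The constraints fix every adjacent pair, so only one ordering works:
Tobi → Oliver → Marcus → Chen → Rosa → Luca → Soren → Ravi → Yara → Nora → Dmitri.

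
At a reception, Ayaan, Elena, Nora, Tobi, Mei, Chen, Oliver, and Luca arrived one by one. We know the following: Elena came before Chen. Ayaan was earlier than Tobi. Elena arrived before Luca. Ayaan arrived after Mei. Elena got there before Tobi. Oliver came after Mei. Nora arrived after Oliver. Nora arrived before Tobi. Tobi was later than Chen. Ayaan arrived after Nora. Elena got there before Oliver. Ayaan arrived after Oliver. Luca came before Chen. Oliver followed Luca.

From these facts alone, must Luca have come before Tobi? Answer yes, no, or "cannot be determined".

Chain the constraints: Luca → Chen → Tobi. Each link is directly stated, so Luca comes before Tobi.

yes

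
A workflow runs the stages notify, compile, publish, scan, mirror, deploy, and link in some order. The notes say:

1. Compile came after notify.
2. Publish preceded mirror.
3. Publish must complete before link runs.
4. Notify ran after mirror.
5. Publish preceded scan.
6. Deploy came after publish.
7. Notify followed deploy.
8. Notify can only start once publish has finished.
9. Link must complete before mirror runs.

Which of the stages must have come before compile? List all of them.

deploy, link, mirror, notify, publish

Directly stated before compile: notify.
Deploy reaches compile via deploy → notify → compile.
Link reaches compile via link → mirror → notify → compile.
Mirror reaches compile via mirror → notify → compile.
Likewise publish reaches compile by chaining the stated constraints.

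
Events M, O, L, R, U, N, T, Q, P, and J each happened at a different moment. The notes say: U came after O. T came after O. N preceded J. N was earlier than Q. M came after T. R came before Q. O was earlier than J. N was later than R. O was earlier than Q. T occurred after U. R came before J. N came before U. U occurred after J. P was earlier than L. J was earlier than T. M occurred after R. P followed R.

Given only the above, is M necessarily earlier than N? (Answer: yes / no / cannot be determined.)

no

Tracing the constraints gives N → J → T → M, so N must come before M.
That means M cannot be before N.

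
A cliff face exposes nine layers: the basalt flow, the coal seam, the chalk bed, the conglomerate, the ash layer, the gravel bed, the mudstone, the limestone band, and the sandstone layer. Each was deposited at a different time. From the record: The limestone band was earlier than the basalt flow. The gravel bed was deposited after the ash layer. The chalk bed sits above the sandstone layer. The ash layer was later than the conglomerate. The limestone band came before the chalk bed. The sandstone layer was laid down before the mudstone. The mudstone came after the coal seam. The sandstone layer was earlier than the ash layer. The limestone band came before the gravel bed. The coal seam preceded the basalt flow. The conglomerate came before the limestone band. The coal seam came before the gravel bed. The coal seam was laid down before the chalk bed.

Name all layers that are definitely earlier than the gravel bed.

the ash layer, the coal seam, the conglomerate, the limestone band, the sandstone layer

Directly stated before the gravel bed: the ash layer, the coal seam, and the limestone band.
The conglomerate reaches the gravel bed via the conglomerate → the ash layer → the gravel bed.
The sandstone layer reaches the gravel bed via the sandstone layer → the ash layer → the gravel bed.
No chain forces the chalk bed (or any of the others) ahead of the gravel bed.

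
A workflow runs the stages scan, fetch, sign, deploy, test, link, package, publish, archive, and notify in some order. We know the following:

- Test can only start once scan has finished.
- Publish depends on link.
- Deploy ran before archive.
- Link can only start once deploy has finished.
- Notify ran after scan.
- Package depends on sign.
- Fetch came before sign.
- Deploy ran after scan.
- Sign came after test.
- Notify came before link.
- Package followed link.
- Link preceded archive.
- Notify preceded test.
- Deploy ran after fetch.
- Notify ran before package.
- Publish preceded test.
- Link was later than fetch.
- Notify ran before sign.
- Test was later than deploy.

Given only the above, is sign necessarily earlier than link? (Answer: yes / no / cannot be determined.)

no

Tracing the constraints gives link → publish → test → sign, so link must come before sign.
That means sign cannot be before link.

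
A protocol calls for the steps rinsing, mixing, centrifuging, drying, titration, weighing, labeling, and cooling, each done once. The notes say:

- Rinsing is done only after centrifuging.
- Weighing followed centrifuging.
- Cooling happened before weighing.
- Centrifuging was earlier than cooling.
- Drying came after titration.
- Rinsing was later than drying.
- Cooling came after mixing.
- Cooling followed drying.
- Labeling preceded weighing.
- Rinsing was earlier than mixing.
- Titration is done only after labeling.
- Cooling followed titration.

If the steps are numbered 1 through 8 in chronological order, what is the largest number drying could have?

Drying must come before cooling, mixing, rinsing, and weighing — 4 steps forced after it.
Everything else can be placed before drying in some valid order, so drying can sit as late as position 8 − 4 = 4.

4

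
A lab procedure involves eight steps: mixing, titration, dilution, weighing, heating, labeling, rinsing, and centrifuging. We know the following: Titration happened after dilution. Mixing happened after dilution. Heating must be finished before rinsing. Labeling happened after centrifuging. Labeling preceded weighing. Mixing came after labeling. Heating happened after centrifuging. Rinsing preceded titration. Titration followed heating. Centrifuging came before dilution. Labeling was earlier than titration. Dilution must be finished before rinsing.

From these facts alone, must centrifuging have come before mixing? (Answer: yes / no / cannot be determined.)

yes

Chain the constraints: centrifuging → dilution → mixing. Each link is directly stated, so centrifuging comes before mixing.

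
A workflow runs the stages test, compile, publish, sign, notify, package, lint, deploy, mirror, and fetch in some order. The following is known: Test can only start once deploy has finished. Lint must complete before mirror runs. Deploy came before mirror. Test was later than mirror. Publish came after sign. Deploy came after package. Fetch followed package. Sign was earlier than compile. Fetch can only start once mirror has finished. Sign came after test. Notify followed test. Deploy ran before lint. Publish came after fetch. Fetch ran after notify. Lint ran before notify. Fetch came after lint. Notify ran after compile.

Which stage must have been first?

Package has a chain of constraints placing it before every other stage, so package must be first.

package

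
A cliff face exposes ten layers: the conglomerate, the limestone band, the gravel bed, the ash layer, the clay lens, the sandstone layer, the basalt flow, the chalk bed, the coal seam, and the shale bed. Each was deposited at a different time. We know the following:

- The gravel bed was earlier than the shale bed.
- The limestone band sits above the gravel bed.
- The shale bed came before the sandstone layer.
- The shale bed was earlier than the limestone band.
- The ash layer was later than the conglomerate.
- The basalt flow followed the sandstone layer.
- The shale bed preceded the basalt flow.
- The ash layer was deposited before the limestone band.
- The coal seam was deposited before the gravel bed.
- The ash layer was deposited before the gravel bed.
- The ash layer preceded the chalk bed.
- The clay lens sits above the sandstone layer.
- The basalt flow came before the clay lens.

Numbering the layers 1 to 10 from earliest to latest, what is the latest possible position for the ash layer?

The ash layer must come before the basalt flow, the chalk bed, the clay lens, the gravel bed, the limestone band, the sandstone layer, and the shale bed — 7 layers forced after it.
Everything else can be placed before the ash layer in some valid order, so the ash layer can sit as late as position 10 − 7 = 3.

3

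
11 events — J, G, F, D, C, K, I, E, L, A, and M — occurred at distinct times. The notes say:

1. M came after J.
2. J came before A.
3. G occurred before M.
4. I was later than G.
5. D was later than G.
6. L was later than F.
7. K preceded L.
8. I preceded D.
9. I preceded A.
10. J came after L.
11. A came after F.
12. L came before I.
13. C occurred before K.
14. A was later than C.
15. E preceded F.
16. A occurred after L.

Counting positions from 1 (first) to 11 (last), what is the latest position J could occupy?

J must come before A and M — 2 events forced after it.
Everything else can be placed before J in some valid order, so J can sit as late as position 11 − 2 = 9.

9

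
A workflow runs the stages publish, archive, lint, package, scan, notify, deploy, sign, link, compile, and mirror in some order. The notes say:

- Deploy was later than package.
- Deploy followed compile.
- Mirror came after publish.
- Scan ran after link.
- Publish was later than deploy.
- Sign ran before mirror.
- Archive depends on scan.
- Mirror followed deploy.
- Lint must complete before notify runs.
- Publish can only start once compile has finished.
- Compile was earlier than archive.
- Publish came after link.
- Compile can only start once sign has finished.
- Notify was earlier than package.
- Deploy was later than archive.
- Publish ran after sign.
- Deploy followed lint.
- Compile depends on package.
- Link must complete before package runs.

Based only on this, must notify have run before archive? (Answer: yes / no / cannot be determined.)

yes

Chain the constraints: notify → package → compile → archive. Each link is directly stated, so notify comes before archive.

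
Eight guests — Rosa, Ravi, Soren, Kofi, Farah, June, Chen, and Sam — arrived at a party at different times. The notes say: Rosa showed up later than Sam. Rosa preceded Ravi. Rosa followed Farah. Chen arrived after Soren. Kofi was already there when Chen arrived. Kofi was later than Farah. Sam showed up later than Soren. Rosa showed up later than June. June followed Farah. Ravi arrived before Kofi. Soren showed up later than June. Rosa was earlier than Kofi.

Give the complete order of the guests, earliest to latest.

Farah, June, Soren, Sam, Rosa, Ravi, Kofi, Chen

The constraints fix every adjacent pair, so only one ordering works:
Farah → June → Soren → Sam → Rosa → Ravi → Kofi → Chen.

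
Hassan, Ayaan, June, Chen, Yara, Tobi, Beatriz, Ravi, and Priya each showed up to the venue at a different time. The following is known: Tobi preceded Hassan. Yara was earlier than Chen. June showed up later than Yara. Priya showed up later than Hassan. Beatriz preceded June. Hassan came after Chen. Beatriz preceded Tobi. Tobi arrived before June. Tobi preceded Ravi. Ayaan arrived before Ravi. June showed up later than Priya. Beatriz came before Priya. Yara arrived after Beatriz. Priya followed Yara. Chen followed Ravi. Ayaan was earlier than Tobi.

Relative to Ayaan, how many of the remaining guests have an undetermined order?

Forced after Ayaan: Chen, Hassan, June, Priya, Ravi, and Tobi.
That leaves Beatriz and Yara with no forced order relative to Ayaan — 2.

2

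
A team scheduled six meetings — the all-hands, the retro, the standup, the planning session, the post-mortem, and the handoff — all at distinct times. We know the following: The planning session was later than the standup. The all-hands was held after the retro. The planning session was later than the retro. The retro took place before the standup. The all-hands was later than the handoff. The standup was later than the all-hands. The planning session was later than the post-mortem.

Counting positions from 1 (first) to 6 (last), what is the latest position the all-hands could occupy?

4

The all-hands must come before the planning session and the standup — 2 meetings forced after it.
Everything else can be placed before the all-hands in some valid order, so the all-hands can sit as late as position 6 − 2 = 4.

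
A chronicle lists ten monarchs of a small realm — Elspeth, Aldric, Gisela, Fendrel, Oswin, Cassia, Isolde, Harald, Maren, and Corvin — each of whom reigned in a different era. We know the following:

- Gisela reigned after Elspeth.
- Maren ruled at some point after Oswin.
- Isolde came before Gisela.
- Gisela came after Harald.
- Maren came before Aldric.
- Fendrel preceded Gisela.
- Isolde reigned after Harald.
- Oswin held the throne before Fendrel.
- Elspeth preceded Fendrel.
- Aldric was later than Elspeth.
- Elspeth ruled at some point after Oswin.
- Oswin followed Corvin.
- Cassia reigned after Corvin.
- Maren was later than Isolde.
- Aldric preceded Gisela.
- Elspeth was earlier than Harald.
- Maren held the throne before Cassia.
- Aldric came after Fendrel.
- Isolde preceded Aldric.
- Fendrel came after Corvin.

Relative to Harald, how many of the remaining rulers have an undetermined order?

1

Forced before Harald: Corvin, Elspeth, and Oswin; forced after Harald: Aldric, Cassia, Gisela, Isolde, and Maren.
That leaves Fendrel with no forced order relative to Harald — 1.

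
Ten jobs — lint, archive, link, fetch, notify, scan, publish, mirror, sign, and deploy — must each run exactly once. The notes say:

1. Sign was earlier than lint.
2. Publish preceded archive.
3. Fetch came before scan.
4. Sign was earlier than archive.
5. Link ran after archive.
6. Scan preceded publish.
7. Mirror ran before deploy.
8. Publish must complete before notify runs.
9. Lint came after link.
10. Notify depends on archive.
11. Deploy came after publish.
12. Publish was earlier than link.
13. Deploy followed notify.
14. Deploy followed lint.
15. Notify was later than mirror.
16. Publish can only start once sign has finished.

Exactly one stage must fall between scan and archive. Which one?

Tracing the constraints gives scan → publish → archive, so publish sits after scan and before archive.
No other stage is forced both after scan and before archive.

publish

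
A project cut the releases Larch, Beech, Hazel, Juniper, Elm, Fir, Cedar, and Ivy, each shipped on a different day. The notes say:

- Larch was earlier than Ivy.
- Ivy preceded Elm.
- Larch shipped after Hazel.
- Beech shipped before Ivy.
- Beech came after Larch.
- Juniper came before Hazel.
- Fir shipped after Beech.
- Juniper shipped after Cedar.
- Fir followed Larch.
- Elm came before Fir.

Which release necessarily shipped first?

Cedar

Cedar has a chain of constraints placing it before every other release, so Cedar must be first.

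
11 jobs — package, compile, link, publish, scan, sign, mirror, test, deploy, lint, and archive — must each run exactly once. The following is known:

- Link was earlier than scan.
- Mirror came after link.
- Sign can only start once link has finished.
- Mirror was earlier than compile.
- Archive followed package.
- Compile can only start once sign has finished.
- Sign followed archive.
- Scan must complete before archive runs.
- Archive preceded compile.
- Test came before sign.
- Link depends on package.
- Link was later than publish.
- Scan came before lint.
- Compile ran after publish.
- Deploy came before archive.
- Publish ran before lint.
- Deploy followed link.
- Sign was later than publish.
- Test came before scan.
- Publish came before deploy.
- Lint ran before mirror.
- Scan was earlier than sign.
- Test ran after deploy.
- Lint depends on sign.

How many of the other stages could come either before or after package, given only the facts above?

1

Forced after package: archive, compile, deploy, link, lint, mirror, scan, sign, and test.
That leaves publish with no forced order relative to package — 1.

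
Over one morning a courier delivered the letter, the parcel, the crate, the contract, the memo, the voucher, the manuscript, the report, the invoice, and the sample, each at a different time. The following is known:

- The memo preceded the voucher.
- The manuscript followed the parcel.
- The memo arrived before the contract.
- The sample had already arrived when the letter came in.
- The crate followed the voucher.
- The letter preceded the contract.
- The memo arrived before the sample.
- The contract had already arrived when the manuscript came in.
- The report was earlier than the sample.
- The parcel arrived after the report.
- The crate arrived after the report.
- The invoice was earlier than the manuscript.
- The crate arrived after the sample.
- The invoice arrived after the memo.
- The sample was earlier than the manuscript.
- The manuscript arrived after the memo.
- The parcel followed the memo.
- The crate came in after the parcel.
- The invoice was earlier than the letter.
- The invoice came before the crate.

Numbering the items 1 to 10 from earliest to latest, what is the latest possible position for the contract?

9

The contract must come before the manuscript — 1 item forced after it.
Everything else can be placed before the contract in some valid order, so the contract can sit as late as position 10 − 1 = 9.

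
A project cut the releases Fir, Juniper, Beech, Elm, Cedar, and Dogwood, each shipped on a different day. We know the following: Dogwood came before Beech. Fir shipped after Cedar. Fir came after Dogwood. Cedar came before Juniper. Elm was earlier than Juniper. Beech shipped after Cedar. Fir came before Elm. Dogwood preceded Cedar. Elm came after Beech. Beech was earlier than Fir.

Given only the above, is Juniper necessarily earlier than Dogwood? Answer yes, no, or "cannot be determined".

Tracing the constraints gives Dogwood → Cedar → Juniper, so Dogwood must come before Juniper.
That means Juniper cannot be before Dogwood.

no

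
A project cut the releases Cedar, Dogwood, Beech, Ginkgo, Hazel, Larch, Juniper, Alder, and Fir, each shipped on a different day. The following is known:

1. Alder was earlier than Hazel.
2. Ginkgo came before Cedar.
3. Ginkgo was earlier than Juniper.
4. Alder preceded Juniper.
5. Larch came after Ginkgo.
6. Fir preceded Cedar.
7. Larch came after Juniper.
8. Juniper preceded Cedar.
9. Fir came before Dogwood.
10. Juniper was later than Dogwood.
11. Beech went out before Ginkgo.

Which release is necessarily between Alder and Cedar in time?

Tracing the constraints gives Alder → Juniper → Cedar, so Juniper sits after Alder and before Cedar.
No other release is forced both after Alder and before Cedar.

Juniper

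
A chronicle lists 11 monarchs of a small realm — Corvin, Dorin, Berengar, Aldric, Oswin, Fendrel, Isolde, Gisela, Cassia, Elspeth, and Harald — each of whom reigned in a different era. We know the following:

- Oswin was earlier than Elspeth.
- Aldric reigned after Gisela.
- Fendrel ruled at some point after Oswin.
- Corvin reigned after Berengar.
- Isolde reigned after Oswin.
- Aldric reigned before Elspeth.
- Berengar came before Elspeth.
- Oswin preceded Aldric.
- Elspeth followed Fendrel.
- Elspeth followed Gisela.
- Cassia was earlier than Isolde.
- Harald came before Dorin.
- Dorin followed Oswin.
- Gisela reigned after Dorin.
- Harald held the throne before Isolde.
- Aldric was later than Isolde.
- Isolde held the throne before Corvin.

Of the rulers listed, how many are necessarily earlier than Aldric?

Directly stated before Aldric: Gisela, Isolde, and Oswin.
Cassia reaches Aldric via Cassia → Isolde → Aldric.
Dorin reaches Aldric via Dorin → Gisela → Aldric.
Harald reaches Aldric via Harald → Isolde → Aldric.
No chain forces Elspeth (or any of the others) ahead of Aldric.
That's Cassia, Dorin, Gisela, Harald, Isolde, and Oswin — 6 in all.

6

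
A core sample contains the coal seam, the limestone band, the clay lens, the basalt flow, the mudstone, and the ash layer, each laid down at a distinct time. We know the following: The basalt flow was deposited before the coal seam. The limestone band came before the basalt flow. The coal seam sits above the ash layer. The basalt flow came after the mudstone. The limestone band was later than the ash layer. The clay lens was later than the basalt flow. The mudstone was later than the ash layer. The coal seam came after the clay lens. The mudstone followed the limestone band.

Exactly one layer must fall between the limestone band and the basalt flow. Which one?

Tracing the constraints gives the limestone band → the mudstone → the basalt flow, so the mudstone sits after the limestone band and before the basalt flow.
No other layer is forced both after the limestone band and before the basalt flow.

the mudstone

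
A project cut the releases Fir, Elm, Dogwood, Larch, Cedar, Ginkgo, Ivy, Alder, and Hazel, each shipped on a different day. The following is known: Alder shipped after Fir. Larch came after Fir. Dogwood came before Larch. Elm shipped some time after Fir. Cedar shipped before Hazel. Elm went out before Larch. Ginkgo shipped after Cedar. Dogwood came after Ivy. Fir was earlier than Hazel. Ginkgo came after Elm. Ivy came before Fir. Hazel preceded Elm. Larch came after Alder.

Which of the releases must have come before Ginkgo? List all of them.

Cedar, Elm, Fir, Hazel, Ivy

Directly stated before Ginkgo: Cedar and Elm.
Fir reaches Ginkgo via Fir → Elm → Ginkgo.
Hazel reaches Ginkgo via Hazel → Elm → Ginkgo.
Ivy reaches Ginkgo via Ivy → Fir → Elm → Ginkgo.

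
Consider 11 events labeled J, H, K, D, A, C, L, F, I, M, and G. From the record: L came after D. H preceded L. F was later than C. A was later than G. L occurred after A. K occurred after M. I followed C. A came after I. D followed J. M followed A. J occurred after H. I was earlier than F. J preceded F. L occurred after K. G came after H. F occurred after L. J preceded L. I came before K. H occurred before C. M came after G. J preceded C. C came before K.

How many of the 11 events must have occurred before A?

Directly stated before A: G and I.
C reaches A via C → I → A.
H reaches A via H → G → A.
J reaches A via J → C → I → A.
That's C, G, H, I, and J — 5 in all.

5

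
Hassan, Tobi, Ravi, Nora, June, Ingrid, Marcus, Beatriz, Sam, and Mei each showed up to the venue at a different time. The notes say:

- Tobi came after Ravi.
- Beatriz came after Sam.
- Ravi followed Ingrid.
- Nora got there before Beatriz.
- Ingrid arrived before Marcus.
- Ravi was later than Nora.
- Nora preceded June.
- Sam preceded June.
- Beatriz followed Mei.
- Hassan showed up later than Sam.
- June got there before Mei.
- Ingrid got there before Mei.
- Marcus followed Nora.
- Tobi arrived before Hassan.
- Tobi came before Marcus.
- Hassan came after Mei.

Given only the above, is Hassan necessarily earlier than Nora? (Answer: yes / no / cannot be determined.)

no

Tracing the constraints gives Nora → Ravi → Tobi → Hassan, so Nora must come before Hassan.
That means Hassan cannot be before Nora.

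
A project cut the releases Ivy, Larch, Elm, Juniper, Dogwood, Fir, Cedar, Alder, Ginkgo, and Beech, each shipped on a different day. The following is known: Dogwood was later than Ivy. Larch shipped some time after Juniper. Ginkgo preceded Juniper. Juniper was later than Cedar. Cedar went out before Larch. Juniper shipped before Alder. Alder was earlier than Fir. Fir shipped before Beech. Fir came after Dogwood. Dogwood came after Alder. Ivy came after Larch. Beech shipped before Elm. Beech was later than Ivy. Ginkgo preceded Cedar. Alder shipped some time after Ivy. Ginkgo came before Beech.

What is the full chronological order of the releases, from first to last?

The constraints fix every adjacent pair, so only one ordering works:
Ginkgo → Cedar → Juniper → Larch → Ivy → Alder → Dogwood → Fir → Beech → Elm.

Ginkgo, Cedar, Juniper, Larch, Ivy, Alder, Dogwood, Fir, Beech, Elm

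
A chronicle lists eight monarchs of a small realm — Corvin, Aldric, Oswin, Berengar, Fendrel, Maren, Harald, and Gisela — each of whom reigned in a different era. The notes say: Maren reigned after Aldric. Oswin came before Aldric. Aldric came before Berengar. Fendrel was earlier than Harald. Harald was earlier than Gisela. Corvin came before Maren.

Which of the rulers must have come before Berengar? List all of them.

Directly stated before Berengar: Aldric.
Oswin reaches Berengar via Oswin → Aldric → Berengar.
No chain forces Fendrel (or any of the others) ahead of Berengar.

Aldric, Oswin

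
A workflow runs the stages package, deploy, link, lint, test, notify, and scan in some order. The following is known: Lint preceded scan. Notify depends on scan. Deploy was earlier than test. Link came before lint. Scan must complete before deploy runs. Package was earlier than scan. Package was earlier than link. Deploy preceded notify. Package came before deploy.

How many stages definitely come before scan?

Directly stated before scan: lint and package.
Link reaches scan via link → lint → scan.
That's link, lint, and package — 3 in all.

3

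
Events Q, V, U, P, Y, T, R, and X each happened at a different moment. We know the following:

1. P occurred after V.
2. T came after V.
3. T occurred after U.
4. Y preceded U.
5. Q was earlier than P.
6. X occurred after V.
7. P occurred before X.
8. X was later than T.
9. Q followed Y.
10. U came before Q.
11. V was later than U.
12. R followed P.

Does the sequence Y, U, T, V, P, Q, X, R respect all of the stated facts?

The constraints require Q before P, but in the proposed sequence P appears ahead of Q. That one violation is enough.

no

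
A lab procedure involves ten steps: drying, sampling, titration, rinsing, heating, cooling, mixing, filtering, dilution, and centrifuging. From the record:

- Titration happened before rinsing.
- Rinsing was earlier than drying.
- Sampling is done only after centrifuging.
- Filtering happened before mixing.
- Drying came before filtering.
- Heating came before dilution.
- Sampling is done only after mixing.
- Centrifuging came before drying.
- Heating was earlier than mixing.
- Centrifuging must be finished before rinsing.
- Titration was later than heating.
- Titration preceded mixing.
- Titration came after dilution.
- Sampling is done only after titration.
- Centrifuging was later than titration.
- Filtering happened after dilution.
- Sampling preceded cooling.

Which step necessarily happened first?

Heating has a chain of constraints placing it before every other step, so heating must be first.

heating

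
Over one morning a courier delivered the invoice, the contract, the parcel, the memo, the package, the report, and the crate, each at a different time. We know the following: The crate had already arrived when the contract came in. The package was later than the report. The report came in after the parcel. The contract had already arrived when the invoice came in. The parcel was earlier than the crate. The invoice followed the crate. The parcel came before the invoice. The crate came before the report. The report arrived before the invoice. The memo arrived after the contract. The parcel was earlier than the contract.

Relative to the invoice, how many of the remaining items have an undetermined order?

Forced before the invoice: the contract, the crate, the parcel, and the report.
That leaves the memo and the package with no forced order relative to the invoice — 2.

2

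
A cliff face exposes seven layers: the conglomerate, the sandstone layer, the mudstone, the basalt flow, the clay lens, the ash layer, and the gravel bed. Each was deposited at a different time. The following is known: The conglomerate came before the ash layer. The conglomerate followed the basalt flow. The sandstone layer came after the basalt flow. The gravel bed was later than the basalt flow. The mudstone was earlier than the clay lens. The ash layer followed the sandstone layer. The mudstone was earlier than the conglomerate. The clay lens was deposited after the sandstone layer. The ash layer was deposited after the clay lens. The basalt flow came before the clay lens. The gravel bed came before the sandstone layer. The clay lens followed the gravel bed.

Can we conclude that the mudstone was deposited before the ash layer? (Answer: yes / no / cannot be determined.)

Chain the constraints: the mudstone → the clay lens → the ash layer. Each link is directly stated, so the mudstone comes before the ash layer.

yes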